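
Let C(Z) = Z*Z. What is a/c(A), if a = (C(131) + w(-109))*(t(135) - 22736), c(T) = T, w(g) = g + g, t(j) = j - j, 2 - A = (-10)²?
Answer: 3930776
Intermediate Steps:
A = -98 (A = 2 - 1*(-10)² = 2 - 1*100 = 2 - 100 = -98)
t(j) = 0
C(Z) = Z²
w(g) = 2*g
a = -385216048 (a = (131² + 2*(-109))*(0 - 22736) = (17161 - 218)*(-22736) = 16943*(-22736) = -385216048)
a/c(A) = -385216048/(-98) = -385216048*(-1/98) = 3930776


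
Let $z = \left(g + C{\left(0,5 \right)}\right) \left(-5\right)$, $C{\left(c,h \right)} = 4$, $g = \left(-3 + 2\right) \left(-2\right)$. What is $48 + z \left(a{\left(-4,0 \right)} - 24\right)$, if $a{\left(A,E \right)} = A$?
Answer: $888$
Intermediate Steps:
$g = 2$ ($g = \left(-1\right) \left(-2\right) = 2$)
$z = -30$ ($z = \left(2 + 4\right) \left(-5\right) = 6 \left(-5\right) = -30$)
$48 + z \left(a{\left(-4,0 \right)} - 24\right) = 48 - 30 \left(-4 - 24\right) = 48 - -840 = 48 + 840 = 888$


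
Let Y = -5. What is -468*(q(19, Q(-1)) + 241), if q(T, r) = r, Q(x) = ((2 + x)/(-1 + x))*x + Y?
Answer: -110682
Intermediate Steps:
Q(x) = -5 + x*(2 + x)/(-1 + x) (Q(x) = ((2 + x)/(-1 + x))*x - 5 = x*(2 + x)/(-1 + x) - 5 = -5 + x*(2 + x)/(-1 + x))
-468*(q(19, Q(-1)) + 241) = -468*((5 + (-1)² - 3*(-1))/(-1 - 1) + 241) = -468*((5 + 1 + 3)/(-2) + 241) = -468*(-½*9 + 241) = -468*(-9/2 + 241) = -468*473/2 = -110682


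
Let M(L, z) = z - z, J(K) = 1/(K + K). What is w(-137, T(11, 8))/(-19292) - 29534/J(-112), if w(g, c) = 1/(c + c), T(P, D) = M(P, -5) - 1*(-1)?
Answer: 255256927743/38584 ≈ 6.6156e+6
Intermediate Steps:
J(K) = 1/(2*K)
M(L, z) = 0
T(P, D) = 1 (T(P, D) = 0 - 1*(-1) = 0 + 1 = 1)
w(g, c) = 1/(2*c)
w(-137, T(11, 8))/(-19292) - 29534/J(-112) = ((½)/1)/(-19292) - 29534/((½)/(-112)) = ((½)*1)*(-1/19292) - 29534/((½)*(-1/112)) = (½)*(-1/19292) - 29534/(-1/224) = -1/38584 - 29534*(-224) = -1/38584 + 6615616 = 255256927743/38584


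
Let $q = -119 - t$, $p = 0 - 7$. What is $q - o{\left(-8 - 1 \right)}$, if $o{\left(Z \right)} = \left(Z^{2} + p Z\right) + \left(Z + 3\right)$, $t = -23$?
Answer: $-234$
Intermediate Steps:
$p = -7$ ($p = 0 - 7 = -7$)
$o{\left(Z \right)} = 3 + Z^{2} - 6 Z$ ($o{\left(Z \right)} = \left(Z^{2} - 7 Z\right) + \left(Z + 3\right) = \left(Z^{2} - 7 Z\right) + \left(3 + Z\right) = 3 + Z^{2} - 6 Z$)
$q = -96$ ($q = -119 - -23 = -119 + 23 = -96$)
$q - o{\left(-8 - 1 \right)} = -96 - \left(3 + \left(-8 - 1\right)^{2} - 6 \left(-8 - 1\right)\right) = -96 - \left(3 + \left(-9\right)^{2} - -54\right) = -96 - \left(3 + 81 + 54\right) = -96 - 138 = -234$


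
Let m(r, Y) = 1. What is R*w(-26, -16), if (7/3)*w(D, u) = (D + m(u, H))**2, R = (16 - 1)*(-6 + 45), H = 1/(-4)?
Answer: 1096875/7 ≈ 1.5670e+5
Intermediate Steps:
H = -1/4 ≈ -0.25000
R = 585 (R = 15*39 = 585)
w(D, u) = 3*(1 + D)**2/7 (w(D, u) = 3*(D + 1)**2/7 = 3*(1 + D)**2/7)
R*w(-26, -16) = 585*(3*(1 - 26)**2/7) = 585*((3/7)*(-25)**2) = 585*((3/7)*625) = 585*(1875/7) = 1096875/7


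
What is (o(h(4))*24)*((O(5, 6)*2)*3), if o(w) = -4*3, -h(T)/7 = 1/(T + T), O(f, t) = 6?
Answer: -10368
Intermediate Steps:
h(T) = -7/(2*T) (h(T) = -7/(T + T) = -7*1/(2*T) = -7/(2*T))
o(w) = -12
(o(h(4))*24)*((O(5, 6)*2)*3) = (-12*24)*((6*2)*3) = -3456*3 = -288*36 = -10368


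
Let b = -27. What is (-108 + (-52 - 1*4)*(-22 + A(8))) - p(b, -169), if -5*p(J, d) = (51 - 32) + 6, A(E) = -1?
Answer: 1185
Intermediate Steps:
p(J, d) = -5 (p(J, d) = -((51 - 32) + 6)/5 = -(19 + 6)/5 = -⅕*25 = -5)
(-108 + (-52 - 1*4)*(-22 + A(8))) - p(b, -169) = (-108 + (-52 - 1*4)*(-22 - 1)) - 1*(-5) = (-108 + (-52 - 4)*(-23)) + 5 = (-108 - 56*(-23)) + 5 = (-108 + 1288) + 5 = 1180 + 5 = 1185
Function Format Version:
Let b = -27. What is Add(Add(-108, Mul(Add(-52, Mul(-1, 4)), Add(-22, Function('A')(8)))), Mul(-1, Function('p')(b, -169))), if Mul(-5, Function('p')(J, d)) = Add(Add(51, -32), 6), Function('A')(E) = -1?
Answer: 1185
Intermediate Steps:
Function('p')(J, d) = -5 (Function('p')(J, d) = Mul(Rational(-1, 5), Add(Add(51, -32), 6)) = Mul(Rational(-1, 5), Add(19, 6)) = Mul(Rational(-1, 5), 25) = -5)
Add(Add(-108, Mul(Add(-52, Mul(-1, 4)), Add(-22, Function('A')(8)))), Mul(-1, Function('p')(b, -169))) = Add(Add(-108, Mul(Add(-52, Mul(-1, 4)), Add(-22, -1))), Mul(-1, -5)) = Add(Add(-108, Mul(Add(-52, -4), -23)), 5) = Add(Add(-108, Mul(-56, -23)), 5) = Add(Add(-108, 1288), 5) = Add(1180, 5) = 1185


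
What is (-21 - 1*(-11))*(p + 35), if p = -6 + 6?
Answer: -350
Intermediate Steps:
p = 0
(-21 - 1*(-11))*(p + 35) = (-21 - 1*(-11))*(0 + 35) = (-21 + 11)*35 = -10*35 = -350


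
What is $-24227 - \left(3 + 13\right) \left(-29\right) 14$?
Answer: $-17731$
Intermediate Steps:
$-24227 - \left(3 + 13\right) \left(-29\right) 14 = -24227 - 16 \left(-29\right) 14 = -24227 - \left(-464\right) 14 = -24227 - -6496 = -24227 + 6496 = -17731$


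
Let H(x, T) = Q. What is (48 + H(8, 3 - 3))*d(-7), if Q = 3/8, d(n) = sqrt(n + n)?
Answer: 387*I*sqrt(14)/8 ≈ 181.0*I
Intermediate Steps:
d(n) = sqrt(2)*sqrt(n) (d(n) = sqrt(2*n) = sqrt(2)*sqrt(n))
Q = 3/8 (Q = 3*(1/8) = 3/8 ≈ 0.37500)
H(x, T) = 3/8
(48 + H(8, 3 - 3))*d(-7) = (48 + 3/8)*(sqrt(2)*sqrt(-7)) = 387*(sqrt(2)*(I*sqrt(7)))/8 = 387*(I*sqrt(14))/8 = 387*I*sqrt(14)/8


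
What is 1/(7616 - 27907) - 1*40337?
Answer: -818478068/20291 ≈ -40337.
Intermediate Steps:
1/(7616 - 27907) - 1*40337 = 1/(-20291) - 40337 = -1/20291 - 40337 = -818478068/20291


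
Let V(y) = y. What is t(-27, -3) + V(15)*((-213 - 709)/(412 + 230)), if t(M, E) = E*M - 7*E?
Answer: 8609/107 ≈ 80.458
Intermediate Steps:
t(M, E) = -7*E + E*M
t(-27, -3) + V(15)*((-213 - 709)/(412 + 230)) = -3*(-7 - 27) + 15*((-213 - 709)/(412 + 230)) = -3*(-34) + 15*(-922/642) = 102 + 15*(-922*1/642) = 102 + 15*(-461/321) = 102 - 2305/107 = 8609/107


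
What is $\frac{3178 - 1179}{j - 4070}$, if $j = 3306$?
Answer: $- \frac{1999}{764} \approx -2.6165$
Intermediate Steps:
$\frac{3178 - 1179}{j - 4070} = \frac{3178 - 1179}{3306 - 4070} = \frac{1999}{-764} = 1999 \left(- \frac{1}{764}\right) = - \frac{1999}{764}$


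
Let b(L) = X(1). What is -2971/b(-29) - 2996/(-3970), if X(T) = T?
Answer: -5895937/1985 ≈ -2970.2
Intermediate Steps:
b(L) = 1
-2971/b(-29) - 2996/(-3970) = -2971/1 - 2996/(-3970) = -2971*1 - 2996*(-1/3970) = -2971 + 1498/1985 = -5895937/1985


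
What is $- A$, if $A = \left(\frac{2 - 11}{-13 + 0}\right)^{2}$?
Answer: $- \frac{81}{169} \approx -0.47929$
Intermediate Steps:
$A = \frac{81}{169}$ ($A = \left(- \frac{9}{-13}\right)^{2} = \left(\left(-9\right) \left(- \frac{1}{13}\right)\right)^{2} = \left(\frac{9}{13}\right)^{2} = \frac{81}{169} \approx 0.47929$)
$- A = \left(-1\right) \frac{81}{169} = - \frac{81}{169}$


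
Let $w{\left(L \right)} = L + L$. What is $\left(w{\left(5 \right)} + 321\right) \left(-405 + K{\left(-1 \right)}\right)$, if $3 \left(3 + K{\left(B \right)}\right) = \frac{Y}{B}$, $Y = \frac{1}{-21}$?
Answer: $- \frac{8507693}{63} \approx -1.3504 \cdot 10^{5}$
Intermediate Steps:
$w{\left(L \right)} = 2 L$
$Y = - \frac{1}{21} \approx -0.047619$
$K{\left(B \right)} = -3 - \frac{1}{63 B}$ ($K{\left(B \right)} = -3 + \frac{\left(- \frac{1}{21}\right) \frac{1}{B}}{3} = -3 - \frac{1}{63 B}$)
$\left(w{\left(5 \right)} + 321\right) \left(-405 + K{\left(-1 \right)}\right) = \left(2 \cdot 5 + 321\right) \left(-405 - \left(3 + \frac{1}{63 \left(-1\right)}\right)\right) = \left(10 + 321\right) \left(-405 - \frac{188}{63}\right) = 331 \left(-405 + \left(-3 + \frac{1}{63}\right)\right) = 331 \left(-405 - \frac{188}{63}\right) = 331 \left(- \frac{25703}{63}\right) = - \frac{8507693}{63}$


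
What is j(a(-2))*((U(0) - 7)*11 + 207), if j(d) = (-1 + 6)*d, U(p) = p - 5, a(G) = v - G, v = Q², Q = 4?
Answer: 6750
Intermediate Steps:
v = 16 (v = 4² = 16)
a(G) = 16 - G
U(p) = -5 + p
j(d) = 5*d
j(a(-2))*((U(0) - 7)*11 + 207) = (5*(16 - 1*(-2)))*(((-5 + 0) - 7)*11 + 207) = (5*(16 + 2))*((-5 - 7)*11 + 207) = (5*18)*(-12*11 + 207) = 90*(-132 + 207) = 90*75 = 6750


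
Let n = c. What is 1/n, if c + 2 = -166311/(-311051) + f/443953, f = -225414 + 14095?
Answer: -138092024603/268080768092 ≈ -0.51511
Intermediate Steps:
f = -211319
c = -268080768092/138092024603 (c = -2 + (-166311/(-311051) - 211319/443953) = -2 + (-166311*(-1/311051) - 211319*1/443953) = -2 + (166311/311051 - 211319/443953) = -2 + 8103281114/138092024603 = -268080768092/138092024603 ≈ -1.9413)
n = -268080768092/138092024603 ≈ -1.9413
1/n = 1/(-268080768092/138092024603) = -138092024603/268080768092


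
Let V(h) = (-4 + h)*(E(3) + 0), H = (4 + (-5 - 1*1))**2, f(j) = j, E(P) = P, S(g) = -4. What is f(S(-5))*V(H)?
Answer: 0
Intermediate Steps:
H = 4 (H = (4 + (-5 - 1))**2 = (4 - 6)**2 = (-2)**2 = 4)
V(h) = -12 + 3*h (V(h) = (-4 + h)*(3 + 0) = (-4 + h)*3 = -12 + 3*h)
f(S(-5))*V(H) = -4*(-12 + 3*4) = -4*(-12 + 12) = -4*0 = 0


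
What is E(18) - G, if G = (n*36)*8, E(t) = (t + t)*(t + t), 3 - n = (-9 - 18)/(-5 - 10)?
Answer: 4752/5 ≈ 950.40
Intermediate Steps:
n = 6/5 (n = 3 - (-9 - 18)/(-5 - 10) = 3 - (-27)/(-15) = 3 - (-27)*(-1)/15 = 3 - 1*9/5 = 3 - 9/5 = 6/5 ≈ 1.2000)
E(t) = 4*t**2 (E(t) = (2*t)*(2*t) = 4*t**2)
G = 1728/5 (G = ((6/5)*36)*8 = (216/5)*8 = 1728/5 ≈ 345.60)
E(18) - G = 4*18**2 - 1*1728/5 = 4*324 - 1728/5 = 1296 - 1728/5 = 4752/5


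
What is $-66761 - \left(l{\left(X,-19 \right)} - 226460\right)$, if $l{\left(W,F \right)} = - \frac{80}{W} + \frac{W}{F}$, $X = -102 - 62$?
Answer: $\frac{124398417}{779} \approx 1.5969 \cdot 10^{5}$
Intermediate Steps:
$X = -164$
$-66761 - \left(l{\left(X,-19 \right)} - 226460\right) = -66761 - \left(\left(- \frac{80}{-164} - \frac{164}{-19}\right) - 226460\right) = -66761 - \left(\left(\left(-80\right) \left(- \frac{1}{164}\right) - - \frac{164}{19}\right) - 226460\right) = -66761 - \left(\left(\frac{20}{41} + \frac{164}{19}\right) - 226460\right) = -66761 - \left(\frac{7104}{779} - 226460\right) = -66761 - - \frac{176405236}{779} = -66761 + \frac{176405236}{779} = \frac{124398417}{779}$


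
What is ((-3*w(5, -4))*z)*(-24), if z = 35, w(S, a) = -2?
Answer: -5040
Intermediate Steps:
((-3*w(5, -4))*z)*(-24) = (-3*(-2)*35)*(-24) = (6*35)*(-24) = 210*(-24) = -5040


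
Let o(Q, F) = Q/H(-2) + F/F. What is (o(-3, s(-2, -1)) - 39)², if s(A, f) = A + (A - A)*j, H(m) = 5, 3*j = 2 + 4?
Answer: 37249/25 ≈ 1490.0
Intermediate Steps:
j = 2 (j = (2 + 4)/3 = (⅓)*6 = 2)
s(A, f) = A (s(A, f) = A + (A - A)*2 = A + 0*2 = A + 0 = A)
o(Q, F) = 1 + Q/5 (o(Q, F) = Q/5 + F/F = Q*(⅕) + 1 = Q/5 + 1 = 1 + Q/5)
(o(-3, s(-2, -1)) - 39)² = ((1 + (⅕)*(-3)) - 39)² = ((1 - ⅗) - 39)² = (⅖ - 39)² = (-193/5)² = 37249/25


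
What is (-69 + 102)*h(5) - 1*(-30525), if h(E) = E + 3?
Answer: 30789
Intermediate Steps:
h(E) = 3 + E
(-69 + 102)*h(5) - 1*(-30525) = (-69 + 102)*(3 + 5) - 1*(-30525) = 33*8 + 30525 = 264 + 30525 = 30789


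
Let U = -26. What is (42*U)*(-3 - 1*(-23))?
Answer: -21840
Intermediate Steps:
(42*U)*(-3 - 1*(-23)) = (42*(-26))*(-3 - 1*(-23)) = -1092*(-3 + 23) = -1092*20 = -21840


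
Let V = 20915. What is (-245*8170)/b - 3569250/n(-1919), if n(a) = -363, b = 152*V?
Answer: 19905622265/2024572 ≈ 9832.0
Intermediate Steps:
b = 3179080 (b = 152*20915 = 3179080)
(-245*8170)/b - 3569250/n(-1919) = -245*8170/3179080 - 3569250/(-363) = -2001650*1/3179080 - 3569250*(-1/363) = -10535/16732 + 1189750/121 = 19905622265/2024572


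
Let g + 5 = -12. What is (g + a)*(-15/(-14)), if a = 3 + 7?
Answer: -15/2 ≈ -7.5000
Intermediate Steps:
a = 10
g = -17 (g = -5 - 12 = -17)
(g + a)*(-15/(-14)) = (-17 + 10)*(-15/(-14)) = -(-105)*(-1)/14 = -7*15/14 = -15/2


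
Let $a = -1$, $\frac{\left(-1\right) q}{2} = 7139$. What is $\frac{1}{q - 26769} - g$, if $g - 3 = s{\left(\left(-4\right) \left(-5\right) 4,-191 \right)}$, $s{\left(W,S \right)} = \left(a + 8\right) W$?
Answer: $- \frac{23109462}{41047} \approx -563.0$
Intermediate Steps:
$q = -14278$ ($q = \left(-2\right) 7139 = -14278$)
$s{\left(W,S \right)} = 7 W$ ($s{\left(W,S \right)} = \left(-1 + 8\right) W = 7 W$)
$g = 563$ ($g = 3 + 7 \left(-4\right) \left(-5\right) 4 = 3 + 7 \cdot 20 \cdot 4 = 3 + 7 \cdot 80 = 3 + 560 = 563$)
$\frac{1}{q - 26769} - g = \frac{1}{-14278 - 26769} - 563 = \frac{1}{-41047} - 563 = - \frac{1}{41047} - 563 = - \frac{23109462}{41047}$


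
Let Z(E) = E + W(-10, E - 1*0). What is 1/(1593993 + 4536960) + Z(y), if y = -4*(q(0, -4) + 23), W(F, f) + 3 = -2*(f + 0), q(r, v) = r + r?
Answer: 545654818/6130953 ≈ 89.000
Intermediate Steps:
q(r, v) = 2*r
W(F, f) = -3 - 2*f (W(F, f) = -3 - 2*(f + 0) = -3 - 2*f)
y = -92 (y = -4*(2*0 + 23) = -4*(0 + 23) = -4*23 = -92)
Z(E) = -3 - E (Z(E) = E + (-3 - 2*(E - 1*0)) = E + (-3 - 2*(E + 0)) = E + (-3 - 2*E) = -3 - E)
1/(1593993 + 4536960) + Z(y) = 1/(1593993 + 4536960) + (-3 - 1*(-92)) = 1/6130953 + (-3 + 92) = 1/6130953 + 89 = 545654818/6130953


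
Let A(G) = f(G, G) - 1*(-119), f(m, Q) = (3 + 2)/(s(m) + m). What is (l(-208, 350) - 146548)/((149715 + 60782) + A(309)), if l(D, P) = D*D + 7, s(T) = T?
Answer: -63825186/130160693 ≈ -0.49036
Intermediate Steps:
l(D, P) = 7 + D**2 (l(D, P) = D**2 + 7 = 7 + D**2)
f(m, Q) = 5/(2*m) (f(m, Q) = (3 + 2)/(m + m) = 5/((2*m)) = 5*(1/(2*m)) = 5/(2*m))
A(G) = 119 + 5/(2*G) (A(G) = 5/(2*G) - 1*(-119) = 5/(2*G) + 119 = 119 + 5/(2*G))
(l(-208, 350) - 146548)/((149715 + 60782) + A(309)) = ((7 + (-208)**2) - 146548)/((149715 + 60782) + (119 + (5/2)/309)) = ((7 + 43264) - 146548)/(210497 + (119 + (5/2)*(1/309))) = (43271 - 146548)/(210497 + (119 + 5/618)) = -103277/(210497 + 73547/618) = -103277/130160693/618 = -103277*618/130160693 = -63825186/130160693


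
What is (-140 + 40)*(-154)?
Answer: 15400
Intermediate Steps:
(-140 + 40)*(-154) = -100*(-154) = 15400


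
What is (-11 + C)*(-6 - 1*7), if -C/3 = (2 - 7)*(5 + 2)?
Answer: -1222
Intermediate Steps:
C = 105 (C = -3*(2 - 7)*(5 + 2) = -(-15)*7 = -3*(-35) = 105)
(-11 + C)*(-6 - 1*7) = (-11 + 105)*(-6 - 1*7) = 94*(-6 - 7) = 94*(-13) = -1222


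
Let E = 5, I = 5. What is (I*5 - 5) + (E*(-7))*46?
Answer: -1590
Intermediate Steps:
(I*5 - 5) + (E*(-7))*46 = (5*5 - 5) + (5*(-7))*46 = (25 - 5) - 35*46 = 20 - 1610 = -1590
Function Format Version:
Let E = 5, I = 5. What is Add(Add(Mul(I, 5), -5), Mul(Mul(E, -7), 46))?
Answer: -1590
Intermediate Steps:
Add(Add(Mul(I, 5), -5), Mul(Mul(E, -7), 46)) = Add(Add(Mul(5, 5), -5), Mul(Mul(5, -7), 46)) = Add(Add(25, -5), Mul(-35, 46)) = Add(20, -1610) = -1590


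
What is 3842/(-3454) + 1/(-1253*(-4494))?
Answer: -10817114695/9724705914 ≈ -1.1123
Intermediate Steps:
3842/(-3454) + 1/(-1253*(-4494)) = 3842*(-1/3454) - 1/1253*(-1/4494) = -1921/1727 + 1/5630982 = -10817114695/9724705914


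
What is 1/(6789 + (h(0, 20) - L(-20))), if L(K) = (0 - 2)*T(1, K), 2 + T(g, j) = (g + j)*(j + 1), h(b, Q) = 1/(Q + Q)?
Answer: 40/300281 ≈ 0.00013321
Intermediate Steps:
h(b, Q) = 1/(2*Q)
T(g, j) = -2 + (1 + j)*(g + j) (T(g, j) = -2 + (g + j)*(j + 1) = -2 + (g + j)*(1 + j) = -2 + (1 + j)*(g + j))
L(K) = 2 - 4*K - 2*K**2 (L(K) = (0 - 2)*(-2 + 1 + K + K**2 + 1*K) = -2*(-2 + 1 + K + K**2 + K) = -2*(-1 + K**2 + 2*K) = 2 - 4*K - 2*K**2)
1/(6789 + (h(0, 20) - L(-20))) = 1/(6789 + ((1/2)/20 - (2 - 4*(-20) - 2*(-20)**2))) = 1/(6789 + ((1/2)*(1/20) - (2 + 80 - 2*400))) = 1/(6789 + (1/40 - (2 + 80 - 800))) = 1/(6789 + (1/40 - 1*(-718))) = 1/(6789 + (1/40 + 718)) = 1/(6789 + 28721/40) = 1/(300281/40) = 40/300281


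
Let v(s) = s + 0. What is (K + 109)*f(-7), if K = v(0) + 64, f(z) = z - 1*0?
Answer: -1211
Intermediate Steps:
f(z) = z (f(z) = z + 0 = z)
v(s) = s
K = 64 (K = 0 + 64 = 64)
(K + 109)*f(-7) = (64 + 109)*(-7) = 173*(-7) = -1211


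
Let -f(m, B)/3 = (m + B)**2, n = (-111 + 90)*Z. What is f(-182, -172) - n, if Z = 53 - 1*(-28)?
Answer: -374247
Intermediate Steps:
Z = 81 (Z = 53 + 28 = 81)
n = -1701 (n = (-111 + 90)*81 = -21*81 = -1701)
f(m, B) = -3*(B + m)**2 (f(m, B) = -3*(m + B)**2 = -3*(B + m)**2)
f(-182, -172) - n = -3*(-172 - 182)**2 - 1*(-1701) = -3*(-354)**2 + 1701 = -3*125316 + 1701 = -375948 + 1701 = -374247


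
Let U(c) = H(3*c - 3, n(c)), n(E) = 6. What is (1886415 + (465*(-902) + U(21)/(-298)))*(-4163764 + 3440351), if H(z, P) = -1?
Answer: -316248334625303/298 ≈ -1.0612e+12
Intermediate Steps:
U(c) = -1
(1886415 + (465*(-902) + U(21)/(-298)))*(-4163764 + 3440351) = (1886415 + (465*(-902) - 1/(-298)))*(-4163764 + 3440351) = (1886415 + (-419430 - 1*(-1/298)))*(-723413) = (1886415 + (-419430 + 1/298))*(-723413) = (1886415 - 124990139/298)*(-723413) = (437161531/298)*(-723413) = -316248334625303/298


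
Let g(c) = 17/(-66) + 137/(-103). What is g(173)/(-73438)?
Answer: 10793/499231524 ≈ 2.1619e-5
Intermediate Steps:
g(c) = -10793/6798 (g(c) = 17*(-1/66) + 137*(-1/103) = -17/66 - 137/103 = -10793/6798)
g(173)/(-73438) = -10793/6798/(-73438) = -10793/6798*(-1/73438) = 10793/499231524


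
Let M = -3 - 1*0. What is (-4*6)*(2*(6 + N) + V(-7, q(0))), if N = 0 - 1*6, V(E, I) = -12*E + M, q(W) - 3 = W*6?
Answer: -1944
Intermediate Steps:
q(W) = 3 + 6*W (q(W) = 3 + W*6 = 3 + 6*W)
M = -3 (M = -3 + 0 = -3)
V(E, I) = -3 - 12*E (V(E, I) = -12*E - 3 = -3 - 12*E)
N = -6 (N = 0 - 6 = -6)
(-4*6)*(2*(6 + N) + V(-7, q(0))) = (-4*6)*(2*(6 - 6) + (-3 - 12*(-7))) = -24*(2*0 + (-3 + 84)) = -24*(0 + 81) = -24*81 = -1944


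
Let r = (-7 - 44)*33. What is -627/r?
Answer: 19/51 ≈ 0.37255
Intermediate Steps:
r = -1683 (r = -51*33 = -1683)
-627/r = -627/(-1683) = -627*(-1/1683) = 19/51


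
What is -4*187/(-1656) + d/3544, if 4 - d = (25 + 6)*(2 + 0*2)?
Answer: 159679/366804 ≈ 0.43533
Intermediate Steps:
d = -58 (d = 4 - (25 + 6)*(2 + 0*2) = 4 - 31*(2 + 0) = 4 - 31*2 = 4 - 1*62 = 4 - 62 = -58)
-4*187/(-1656) + d/3544 = -4*187/(-1656) - 58/3544 = -748*(-1/1656) - 58*1/3544 = 187/414 - 29/1772 = 159679/366804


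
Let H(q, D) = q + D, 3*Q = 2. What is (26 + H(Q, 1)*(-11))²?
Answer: 529/9 ≈ 58.778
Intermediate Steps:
Q = ⅔ (Q = (⅓)*2 = ⅔ ≈ 0.66667)
H(q, D) = D + q
(26 + H(Q, 1)*(-11))² = (26 + (1 + ⅔)*(-11))² = (26 + (5/3)*(-11))² = (26 - 55/3)² = (23/3)² = 529/9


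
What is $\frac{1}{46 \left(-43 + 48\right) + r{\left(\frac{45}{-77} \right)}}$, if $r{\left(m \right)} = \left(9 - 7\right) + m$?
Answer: $\frac{77}{17819} \approx 0.0043212$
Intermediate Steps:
$r{\left(m \right)} = 2 + m$
$\frac{1}{46 \left(-43 + 48\right) + r{\left(\frac{45}{-77} \right)}} = \frac{1}{46 \left(-43 + 48\right) + \left(2 + \frac{45}{-77}\right)} = \frac{1}{46 \cdot 5 + \left(2 + 45 \left(- \frac{1}{77}\right)\right)} = \frac{1}{230 + \left(2 - \frac{45}{77}\right)} = \frac{1}{230 + \frac{109}{77}} = \frac{1}{\frac{17819}{77}} = \frac{77}{17819}$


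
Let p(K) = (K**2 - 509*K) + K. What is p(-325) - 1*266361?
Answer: 4364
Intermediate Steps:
p(K) = K**2 - 508*K
p(-325) - 1*266361 = -325*(-508 - 325) - 1*266361 = -325*(-833) - 266361 = 270725 - 266361 = 4364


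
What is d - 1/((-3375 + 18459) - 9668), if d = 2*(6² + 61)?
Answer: 1050703/5416 ≈ 194.00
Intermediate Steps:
d = 194 (d = 2*(36 + 61) = 2*97 = 194)
d - 1/((-3375 + 18459) - 9668) = 194 - 1/((-3375 + 18459) - 9668) = 194 - 1/(15084 - 9668) = 194 - 1/5416 = 1050703/5416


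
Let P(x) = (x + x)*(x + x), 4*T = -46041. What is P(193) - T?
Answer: 642025/4 ≈ 1.6051e+5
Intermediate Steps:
T = -46041/4 (T = (1/4)*(-46041) = -46041/4 ≈ -11510.)
P(x) = 4*x**2 (P(x) = (2*x)*(2*x) = 4*x**2)
P(193) - T = 4*193**2 - 1*(-46041/4) = 4*37249 + 46041/4 = 148996 + 46041/4 = 642025/4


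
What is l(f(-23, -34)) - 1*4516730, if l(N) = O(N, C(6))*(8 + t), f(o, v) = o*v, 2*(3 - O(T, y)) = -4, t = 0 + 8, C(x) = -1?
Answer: -4516650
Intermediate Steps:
t = 8
O(T, y) = 5 (O(T, y) = 3 - 1/2*(-4) = 3 + 2 = 5)
l(N) = 80 (l(N) = 5*(8 + 8) = 5*16 = 80)
l(f(-23, -34)) - 1*4516730 = 80 - 1*4516730 = 80 - 4516730 = -4516650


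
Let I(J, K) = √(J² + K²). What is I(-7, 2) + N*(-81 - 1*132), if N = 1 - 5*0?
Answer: -213 + √53 ≈ -205.72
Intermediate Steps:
N = 1 (N = 1 + 0 = 1)
I(-7, 2) + N*(-81 - 1*132) = √((-7)² + 2²) + 1*(-81 - 1*132) = √(49 + 4) + 1*(-81 - 132) = √53 + 1*(-213) = √53 - 213 = -213 + √53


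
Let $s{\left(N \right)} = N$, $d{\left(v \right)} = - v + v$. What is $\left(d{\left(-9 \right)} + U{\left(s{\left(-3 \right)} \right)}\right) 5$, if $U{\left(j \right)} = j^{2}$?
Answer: $45$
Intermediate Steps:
$d{\left(v \right)} = 0$
$\left(d{\left(-9 \right)} + U{\left(s{\left(-3 \right)} \right)}\right) 5 = \left(0 + \left(-3\right)^{2}\right) 5 = \left(0 + 9\right) 5 = 9 \cdot 5 = 45$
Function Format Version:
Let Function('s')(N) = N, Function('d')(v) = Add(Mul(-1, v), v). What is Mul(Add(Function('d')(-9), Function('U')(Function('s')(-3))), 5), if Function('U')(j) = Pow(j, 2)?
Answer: 45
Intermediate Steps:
Function('d')(v) = 0
Mul(Add(Function('d')(-9), Function('U')(Function('s')(-3))), 5) = Mul(Add(0, Pow(-3, 2)), 5) = Mul(Add(0, 9), 5) = Mul(9, 5) = 45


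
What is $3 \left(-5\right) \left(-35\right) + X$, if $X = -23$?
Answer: $502$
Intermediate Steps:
$3 \left(-5\right) \left(-35\right) + X = 3 \left(-5\right) \left(-35\right) - 23 = \left(-15\right) \left(-35\right) - 23 = 525 - 23 = 502$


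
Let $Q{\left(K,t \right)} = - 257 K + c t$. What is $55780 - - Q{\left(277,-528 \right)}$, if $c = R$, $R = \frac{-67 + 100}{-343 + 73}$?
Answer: $- \frac{230167}{15} \approx -15344.0$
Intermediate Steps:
$R = - \frac{11}{90}$ ($R = \frac{33}{-270} = 33 \left(- \frac{1}{270}\right) = - \frac{11}{90} \approx -0.12222$)
$c = - \frac{11}{90} \approx -0.12222$
$Q{\left(K,t \right)} = - 257 K - \frac{11 t}{90}$
$55780 - - Q{\left(277,-528 \right)} = 55780 - - (\left(-257\right) 277 - - \frac{968}{15}) = 55780 - - (-71189 + \frac{968}{15}) = 55780 - \left(-1\right) \left(- \frac{1066867}{15}\right) = 55780 - \frac{1066867}{15} = - \frac{230167}{15}$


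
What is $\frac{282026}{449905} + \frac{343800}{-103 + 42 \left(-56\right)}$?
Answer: $- \frac{30796993034}{220903355} \approx -139.41$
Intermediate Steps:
$\frac{282026}{449905} + \frac{343800}{-103 + 42 \left(-56\right)} = 282026 \cdot \frac{1}{449905} + \frac{343800}{-103 - 2352} = \frac{282026}{449905} + \frac{343800}{-2455} = \frac{282026}{449905} + 343800 \left(- \frac{1}{2455}\right) = \frac{282026}{449905} - \frac{68760}{491} = - \frac{30796993034}{220903355}$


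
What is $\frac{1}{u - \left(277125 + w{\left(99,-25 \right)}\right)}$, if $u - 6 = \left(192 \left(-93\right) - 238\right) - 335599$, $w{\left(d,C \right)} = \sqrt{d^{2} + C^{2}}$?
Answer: $- \frac{24262}{15304760343} + \frac{\sqrt{10426}}{397923768918} \approx -1.585 \cdot 10^{-6}$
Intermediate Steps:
$w{\left(d,C \right)} = \sqrt{C^{2} + d^{2}}$
$u = -353687$ ($u = 6 + \left(\left(192 \left(-93\right) - 238\right) - 335599\right) = 6 - 353693 = -353687$)
$\frac{1}{u - \left(277125 + w{\left(99,-25 \right)}\right)} = \frac{1}{-353687 - \left(277125 + \sqrt{\left(-25\right)^{2} + 99^{2}}\right)} = \frac{1}{-353687 - \left(277125 + \sqrt{625 + 9801}\right)} = \frac{1}{-353687 - \left(277125 + \sqrt{10426}\right)} = \frac{1}{-630812 - \sqrt{10426}}$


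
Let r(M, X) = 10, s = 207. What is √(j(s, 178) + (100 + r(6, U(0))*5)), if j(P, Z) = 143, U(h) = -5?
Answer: √293 ≈ 17.117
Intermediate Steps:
√(j(s, 178) + (100 + r(6, U(0))*5)) = √(143 + (100 + 10*5)) = √(143 + (100 + 50)) = √(143 + 150) = √293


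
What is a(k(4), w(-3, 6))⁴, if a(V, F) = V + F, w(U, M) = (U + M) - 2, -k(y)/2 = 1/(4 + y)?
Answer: 81/256 ≈ 0.31641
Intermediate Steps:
k(y) = -2/(4 + y)
w(U, M) = -2 + M + U (w(U, M) = (M + U) - 2 = -2 + M + U)
a(V, F) = F + V
a(k(4), w(-3, 6))⁴ = ((-2 + 6 - 3) - 2/(4 + 4))⁴ = (1 - 2/8)⁴ = (1 - 2*⅛)⁴ = (1 - ¼)⁴ = (¾)⁴ = 81/256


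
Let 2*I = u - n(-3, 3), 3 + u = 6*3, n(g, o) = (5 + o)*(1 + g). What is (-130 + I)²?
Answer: 52441/4 ≈ 13110.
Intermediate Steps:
n(g, o) = (1 + g)*(5 + o)
u = 15 (u = -3 + 6*3 = -3 + 18 = 15)
I = 31/2 (I = (15 - (5 + 3 + 5*(-3) - 3*3))/2 = (15 - (5 + 3 - 15 - 9))/2 = (15 - 1*(-16))/2 = (15 + 16)/2 = (½)*31 = 31/2 ≈ 15.500)
(-130 + I)² = (-130 + 31/2)² = (-229/2)² = 52441/4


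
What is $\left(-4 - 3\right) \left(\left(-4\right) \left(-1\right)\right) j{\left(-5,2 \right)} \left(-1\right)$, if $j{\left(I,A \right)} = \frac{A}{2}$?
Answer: $28$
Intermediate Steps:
$j{\left(I,A \right)} = \frac{A}{2}$ ($j{\left(I,A \right)} = A \frac{1}{2} = \frac{A}{2}$)
$\left(-4 - 3\right) \left(\left(-4\right) \left(-1\right)\right) j{\left(-5,2 \right)} \left(-1\right) = \left(-4 - 3\right) \left(\left(-4\right) \left(-1\right)\right) \frac{1}{2} \cdot 2 \left(-1\right) = \left(-7\right) 4 \cdot 1 \left(-1\right) = \left(-28\right) 1 \left(-1\right) = \left(-28\right) \left(-1\right) = 28$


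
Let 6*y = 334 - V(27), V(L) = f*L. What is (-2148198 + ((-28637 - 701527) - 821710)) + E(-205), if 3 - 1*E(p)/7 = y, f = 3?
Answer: -22202077/6 ≈ -3.7003e+6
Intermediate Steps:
V(L) = 3*L
y = 253/6 (y = (334 - 3*27)/6 = (334 - 1*81)/6 = (334 - 81)/6 = (1/6)*253 = 253/6 ≈ 42.167)
E(p) = -1645/6 (E(p) = 21 - 7*253/6 = 21 - 1771/6 = -1645/6)
(-2148198 + ((-28637 - 701527) - 821710)) + E(-205) = (-2148198 + ((-28637 - 701527) - 821710)) - 1645/6 = (-2148198 + (-730164 - 821710)) - 1645/6 = (-2148198 - 1551874) - 1645/6 = -3700072 - 1645/6 = -22202077/6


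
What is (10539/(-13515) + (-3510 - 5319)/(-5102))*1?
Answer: 21851319/22984510 ≈ 0.95070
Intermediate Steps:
(10539/(-13515) + (-3510 - 5319)/(-5102))*1 = (10539*(-1/13515) - 8829*(-1/5102))*1 = (-3513/4505 + 8829/5102)*1 = (21851319/22984510)*1 = 21851319/22984510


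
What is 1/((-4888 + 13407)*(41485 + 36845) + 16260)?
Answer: 1/667309530 ≈ 1.4986e-9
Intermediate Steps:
1/((-4888 + 13407)*(41485 + 36845) + 16260) = 1/(8519*78330 + 16260) = 1/(667293270 + 16260) = 1/667309530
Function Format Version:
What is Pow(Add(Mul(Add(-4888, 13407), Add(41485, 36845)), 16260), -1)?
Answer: Rational(1, 667309530) ≈ 1.4986e-9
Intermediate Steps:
Pow(Add(Mul(Add(-4888, 13407), Add(41485, 36845)), 16260), -1) = Pow(Add(Mul(8519, 78330), 16260), -1) = Pow(Add(667293270, 16260), -1) = Pow(667309530, -1) = Rational(1, 667309530)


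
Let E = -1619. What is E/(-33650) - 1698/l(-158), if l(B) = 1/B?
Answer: 9027758219/33650 ≈ 2.6828e+5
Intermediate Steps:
E/(-33650) - 1698/l(-158) = -1619/(-33650) - 1698/(1/(-158)) = -1619*(-1/33650) - 1698/(-1/158) = 1619/33650 - 1698*(-158) = 1619/33650 + 268284 = 9027758219/33650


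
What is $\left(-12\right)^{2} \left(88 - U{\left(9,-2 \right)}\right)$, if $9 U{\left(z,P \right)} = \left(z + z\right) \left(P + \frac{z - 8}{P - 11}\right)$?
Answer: $\frac{172512}{13} \approx 13270.0$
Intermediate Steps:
$U{\left(z,P \right)} = \frac{2 z \left(P + \frac{-8 + z}{-11 + P}\right)}{9}$ ($U{\left(z,P \right)} = \frac{\left(z + z\right) \left(P + \frac{z - 8}{P - 11}\right)}{9} = \frac{2 z \left(P + \frac{-8 + z}{-11 + P}\right)}{9}$)
$\left(-12\right)^{2} \left(88 - U{\left(9,-2 \right)}\right) = \left(-12\right)^{2} \left(88 - \frac{2}{9} \cdot 9 \frac{1}{-11 - 2} \left(-8 + 9 + \left(-2\right)^{2} - -22\right)\right) = 144 \left(88 - \frac{2}{9} \cdot 9 \frac{1}{-13} \left(-8 + 9 + 4 + 22\right)\right) = 144 \left(88 - \frac{2}{9} \cdot 9 \left(- \frac{1}{13}\right) 27\right) = 144 \left(88 - - \frac{54}{13}\right) = 144 \left(88 + \frac{54}{13}\right) = 144 \cdot \frac{1198}{13} = \frac{172512}{13}$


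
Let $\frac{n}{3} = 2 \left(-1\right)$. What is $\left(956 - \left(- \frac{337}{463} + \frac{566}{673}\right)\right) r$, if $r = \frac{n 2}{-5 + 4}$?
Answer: $\frac{3574240644}{311599} \approx 11471.0$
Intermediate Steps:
$n = -6$ ($n = 3 \cdot 2 \left(-1\right) = 3 \left(-2\right) = -6$)
$r = 12$ ($r = \frac{\left(-6\right) 2}{-5 + 4} = - \frac{12}{-1} = \left(-12\right) \left(-1\right) = 12$)
$\left(956 - \left(- \frac{337}{463} + \frac{566}{673}\right)\right) r = \left(956 - \left(- \frac{337}{463} + \frac{566}{673}\right)\right) 12 = \left(956 - \frac{35257}{311599}\right) 12 = \frac{297853387}{311599} \cdot 12 = \frac{3574240644}{311599}$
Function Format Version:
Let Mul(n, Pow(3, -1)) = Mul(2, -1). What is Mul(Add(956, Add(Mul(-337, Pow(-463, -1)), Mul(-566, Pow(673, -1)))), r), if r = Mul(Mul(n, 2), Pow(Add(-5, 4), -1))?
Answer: Rational(3574240644, 311599) ≈ 11471.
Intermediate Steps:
n = -6 (n = Mul(3, Mul(2, -1)) = Mul(3, -2) = -6)
r = 12 (r = Mul(Mul(-6, 2), Pow(Add(-5, 4), -1)) = Mul(-12, Pow(-1, -1)) = Mul(-12, -1) = 12)
Mul(Add(956, Add(Mul(-337, Pow(-463, -1)), Mul(-566, Pow(673, -1)))), r) = Mul(Add(956, Add(Mul(-337, Pow(-463, -1)), Mul(-566, Pow(673, -1)))), 12) = Mul(Add(956, Add(Mul(-337, Rational(-1, 463)), Mul(-566, Rational(1, 673)))), 12) = Mul(Add(956, Add(Rational(337, 463), Rational(-566, 673))), 12) = Mul(Add(956, Rational(-35257, 311599)), 12) = Mul(Rational(297853387, 311599), 12) = Rational(3574240644, 311599)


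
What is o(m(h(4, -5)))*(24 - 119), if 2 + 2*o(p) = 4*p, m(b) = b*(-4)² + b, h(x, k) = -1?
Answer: 3325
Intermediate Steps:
m(b) = 17*b (m(b) = b*16 + b = 16*b + b = 17*b)
o(p) = -1 + 2*p (o(p) = -1 + (4*p)/2 = -1 + 2*p)
o(m(h(4, -5)))*(24 - 119) = (-1 + 2*(17*(-1)))*(24 - 119) = (-1 + 2*(-17))*(-95) = (-1 - 34)*(-95) = -35*(-95) = 3325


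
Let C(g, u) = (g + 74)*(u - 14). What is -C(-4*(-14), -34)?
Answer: 6240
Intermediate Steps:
C(g, u) = (-14 + u)*(74 + g) (C(g, u) = (74 + g)*(-14 + u) = (-14 + u)*(74 + g))
-C(-4*(-14), -34) = -(-1036 - (-56)*(-14) + 74*(-34) - 4*(-14)*(-34)) = -(-1036 - 14*56 - 2516 + 56*(-34)) = -(-1036 - 784 - 2516 - 1904) = -1*(-6240) = 6240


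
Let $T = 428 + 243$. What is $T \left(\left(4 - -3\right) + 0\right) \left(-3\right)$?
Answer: $-14091$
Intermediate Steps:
$T = 671$
$T \left(\left(4 - -3\right) + 0\right) \left(-3\right) = 671 \left(\left(4 - -3\right) + 0\right) \left(-3\right) = 671 \left(\left(4 + 3\right) + 0\right) \left(-3\right) = 671 \left(7 + 0\right) \left(-3\right) = 671 \cdot 7 \left(-3\right) = 671 \left(-21\right) = -14091$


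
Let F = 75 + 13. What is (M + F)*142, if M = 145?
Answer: 33086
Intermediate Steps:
F = 88
(M + F)*142 = (145 + 88)*142 = 233*142 = 33086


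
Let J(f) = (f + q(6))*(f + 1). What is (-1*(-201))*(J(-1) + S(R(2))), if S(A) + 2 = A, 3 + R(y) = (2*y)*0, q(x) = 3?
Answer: -1005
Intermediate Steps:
R(y) = -3 (R(y) = -3 + (2*y)*0 = -3 + 0 = -3)
S(A) = -2 + A
J(f) = (1 + f)*(3 + f) (J(f) = (f + 3)*(f + 1) = (3 + f)*(1 + f) = (1 + f)*(3 + f))
(-1*(-201))*(J(-1) + S(R(2))) = (-1*(-201))*((3 + (-1)**2 + 4*(-1)) + (-2 - 3)) = 201*((3 + 1 - 4) - 5) = 201*(0 - 5) = 201*(-5) = -1005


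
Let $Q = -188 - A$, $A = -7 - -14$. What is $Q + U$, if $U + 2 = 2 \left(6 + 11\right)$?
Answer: $-163$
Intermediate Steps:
$A = 7$ ($A = -7 + 14 = 7$)
$U = 32$ ($U = -2 + 2 \left(6 + 11\right) = -2 + 2 \cdot 17 = -2 + 34 = 32$)
$Q = -195$ ($Q = -188 - 7 = -195$)
$Q + U = -195 + 32 = -163$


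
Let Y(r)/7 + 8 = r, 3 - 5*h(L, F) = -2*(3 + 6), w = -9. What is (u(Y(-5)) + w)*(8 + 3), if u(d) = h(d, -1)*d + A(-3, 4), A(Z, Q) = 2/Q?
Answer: -42977/10 ≈ -4297.7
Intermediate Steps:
h(L, F) = 21/5 (h(L, F) = ⅗ - (-2)*(3 + 6)/5 = ⅗ - (-2)*9/5 = ⅗ - ⅕*(-18) = ⅗ + 18/5 = 21/5)
Y(r) = -56 + 7*r
u(d) = ½ + 21*d/5 (u(d) = 21*d/5 + 2/4 = 21*d/5 + 2*(¼) = 21*d/5 + ½ = ½ + 21*d/5)
(u(Y(-5)) + w)*(8 + 3) = ((½ + 21*(-56 + 7*(-5))/5) - 9)*(8 + 3) = ((½ + 21*(-56 - 35)/5) - 9)*11 = ((½ + (21/5)*(-91)) - 9)*11 = ((½ - 1911/5) - 9)*11 = (-3817/10 - 9)*11 = -3907/10*11 = -42977/10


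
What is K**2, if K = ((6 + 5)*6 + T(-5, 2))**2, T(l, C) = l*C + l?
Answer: 6765201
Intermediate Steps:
T(l, C) = l + C*l (T(l, C) = C*l + l = l + C*l)
K = 2601 (K = ((6 + 5)*6 - 5*(1 + 2))**2 = (11*6 - 5*3)**2 = (66 - 15)**2 = 51**2 = 2601)
K**2 = 2601**2 = 6765201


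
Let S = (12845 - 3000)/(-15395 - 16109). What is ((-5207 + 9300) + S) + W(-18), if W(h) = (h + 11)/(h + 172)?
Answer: 720305/176 ≈ 4092.6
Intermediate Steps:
S = -5/16 (S = 9845/(-31504) = 9845*(-1/31504) = -5/16 ≈ -0.31250)
W(h) = (11 + h)/(172 + h)
((-5207 + 9300) + S) + W(-18) = ((-5207 + 9300) - 5/16) + (11 - 18)/(172 - 18) = (4093 - 5/16) - 7/154 = 65483/16 + (1/154)*(-7) = 65483/16 - 1/22 = 720305/176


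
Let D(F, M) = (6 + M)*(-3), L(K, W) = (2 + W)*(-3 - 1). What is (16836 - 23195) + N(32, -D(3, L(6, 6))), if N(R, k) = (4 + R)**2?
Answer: -5063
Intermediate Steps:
L(K, W) = -8 - 4*W (L(K, W) = (2 + W)*(-4) = -8 - 4*W)
D(F, M) = -18 - 3*M
(16836 - 23195) + N(32, -D(3, L(6, 6))) = (16836 - 23195) + (4 + 32)**2 = -6359 + 36**2 = -6359 + 1296 = -5063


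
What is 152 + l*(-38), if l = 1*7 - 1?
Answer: -76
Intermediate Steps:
l = 6 (l = 7 - 1 = 6)
152 + l*(-38) = 152 + 6*(-38) = 152 - 228 = -76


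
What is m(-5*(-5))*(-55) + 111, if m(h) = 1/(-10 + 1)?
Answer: 1054/9 ≈ 117.11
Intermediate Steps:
m(h) = -1/9 (m(h) = 1/(-9) = -1/9)
m(-5*(-5))*(-55) + 111 = -1/9*(-55) + 111 = 55/9 + 111 = 1054/9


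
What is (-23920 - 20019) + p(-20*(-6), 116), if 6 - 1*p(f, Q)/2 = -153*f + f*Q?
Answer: -35047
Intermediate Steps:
p(f, Q) = 12 + 306*f - 2*Q*f (p(f, Q) = 12 - 2*(-153*f + f*Q) = 12 - 2*(-153*f + Q*f) = 12 + (306*f - 2*Q*f) = 12 + 306*f - 2*Q*f)
(-23920 - 20019) + p(-20*(-6), 116) = (-23920 - 20019) + (12 + 306*(-20*(-6)) - 2*116*(-20*(-6))) = -43939 + (12 + 306*120 - 2*116*120) = -43939 + (12 + 36720 - 27840) = -43939 + 8892 = -35047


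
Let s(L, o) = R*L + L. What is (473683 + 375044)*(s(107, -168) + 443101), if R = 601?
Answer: 430741683405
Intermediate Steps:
s(L, o) = 602*L (s(L, o) = 601*L + L = 602*L)
(473683 + 375044)*(s(107, -168) + 443101) = (473683 + 375044)*(602*107 + 443101) = 848727*(64414 + 443101) = 848727*507515 = 430741683405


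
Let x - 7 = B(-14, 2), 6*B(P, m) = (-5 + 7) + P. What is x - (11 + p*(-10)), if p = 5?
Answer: 44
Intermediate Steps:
B(P, m) = 1/3 + P/6 (B(P, m) = ((-5 + 7) + P)/6 = (2 + P)/6 = 1/3 + P/6)
x = 5 (x = 7 + (1/3 + (1/6)*(-14)) = 7 + (1/3 - 7/3) = 7 - 2 = 5)
x - (11 + p*(-10)) = 5 - (11 + 5*(-10)) = 5 - (11 - 50) = 5 - 1*(-39) = 5 + 39 = 44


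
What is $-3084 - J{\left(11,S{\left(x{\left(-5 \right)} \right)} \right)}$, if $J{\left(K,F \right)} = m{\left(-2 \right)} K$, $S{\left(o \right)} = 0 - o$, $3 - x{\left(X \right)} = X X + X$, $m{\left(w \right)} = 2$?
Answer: $-3106$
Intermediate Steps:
$x{\left(X \right)} = 3 - X - X^{2}$ ($x{\left(X \right)} = 3 - \left(X X + X\right) = 3 - \left(X^{2} + X\right) = 3 - \left(X + X^{2}\right) = 3 - X - X^{2}$)
$S{\left(o \right)} = - o$
$J{\left(K,F \right)} = 2 K$
$-3084 - J{\left(11,S{\left(x{\left(-5 \right)} \right)} \right)} = -3084 - 2 \cdot 11 = -3084 - 22 = -3106$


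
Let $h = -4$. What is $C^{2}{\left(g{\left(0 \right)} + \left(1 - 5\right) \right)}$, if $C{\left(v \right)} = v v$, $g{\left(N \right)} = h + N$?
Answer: $4096$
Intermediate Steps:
$g{\left(N \right)} = -4 + N$
$C{\left(v \right)} = v^{2}$
$C^{2}{\left(g{\left(0 \right)} + \left(1 - 5\right) \right)} = \left(\left(\left(-4 + 0\right) + \left(1 - 5\right)\right)^{2}\right)^{2} = \left(\left(-4 + \left(1 - 5\right)\right)^{2}\right)^{2} = \left(\left(-4 - 4\right)^{2}\right)^{2} = \left(\left(-8\right)^{2}\right)^{2} = 64^{2} = 4096$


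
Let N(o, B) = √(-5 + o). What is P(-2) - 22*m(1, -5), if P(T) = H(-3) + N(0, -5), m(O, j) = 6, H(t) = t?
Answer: -135 + I*√5 ≈ -135.0 + 2.2361*I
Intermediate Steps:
P(T) = -3 + I*√5 (P(T) = -3 + √(-5 + 0) = -3 + √(-5) = -3 + I*√5)
P(-2) - 22*m(1, -5) = (-3 + I*√5) - 22*6 = (-3 + I*√5) - 132 = -135 + I*√5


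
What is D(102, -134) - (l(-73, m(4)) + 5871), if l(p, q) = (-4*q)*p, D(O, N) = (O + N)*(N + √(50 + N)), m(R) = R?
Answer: -2751 - 64*I*√21 ≈ -2751.0 - 293.28*I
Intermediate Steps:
D(O, N) = (N + O)*(N + √(50 + N))
l(p, q) = -4*p*q
D(102, -134) - (l(-73, m(4)) + 5871) = ((-134)² - 134*102 - 134*√(50 - 134) + 102*√(50 - 134)) - (-4*(-73)*4 + 5871) = (17956 - 13668 - 268*I*√21 + 102*√(-84)) - (1168 + 5871) = (17956 - 13668 - 268*I*√21 + 102*(2*I*√21)) - 1*7039 = (17956 - 13668 - 268*I*√21 + 204*I*√21) - 7039 = (4288 - 64*I*√21) - 7039 = -2751 - 64*I*√21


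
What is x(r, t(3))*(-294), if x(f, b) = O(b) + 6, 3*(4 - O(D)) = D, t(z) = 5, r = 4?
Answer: -2450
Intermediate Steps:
O(D) = 4 - D/3
x(f, b) = 10 - b/3 (x(f, b) = (4 - b/3) + 6 = 10 - b/3)
x(r, t(3))*(-294) = (10 - ⅓*5)*(-294) = (10 - 5/3)*(-294) = (25/3)*(-294) = -2450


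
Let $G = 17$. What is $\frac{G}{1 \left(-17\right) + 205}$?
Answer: $\frac{17}{188} \approx 0.090425$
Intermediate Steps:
$\frac{G}{1 \left(-17\right) + 205} = \frac{1}{1 \left(-17\right) + 205} \cdot 17 = \frac{1}{-17 + 205} \cdot 17 = \frac{1}{188} \cdot 17 = \frac{17}{188}$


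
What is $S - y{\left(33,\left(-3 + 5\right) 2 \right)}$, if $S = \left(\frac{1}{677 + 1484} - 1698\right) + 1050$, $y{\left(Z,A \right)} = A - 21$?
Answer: $- \frac{1363590}{2161} \approx -631.0$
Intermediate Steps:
$y{\left(Z,A \right)} = -21 + A$
$S = - \frac{1400327}{2161}$ ($S = \left(\frac{1}{2161} - 1698\right) + 1050 = - \frac{3669377}{2161} + 1050 = - \frac{1400327}{2161} \approx -648.0$)
$S - y{\left(33,\left(-3 + 5\right) 2 \right)} = - \frac{1400327}{2161} - \left(-21 + \left(-3 + 5\right) 2\right) = - \frac{1400327}{2161} - \left(-21 + 2 \cdot 2\right) = - \frac{1400327}{2161} - \left(-21 + 4\right) = - \frac{1400327}{2161} - -17 = - \frac{1400327}{2161} + 17 = - \frac{1363590}{2161}$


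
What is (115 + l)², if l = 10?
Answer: 15625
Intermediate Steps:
(115 + l)² = (115 + 10)² = 125² = 15625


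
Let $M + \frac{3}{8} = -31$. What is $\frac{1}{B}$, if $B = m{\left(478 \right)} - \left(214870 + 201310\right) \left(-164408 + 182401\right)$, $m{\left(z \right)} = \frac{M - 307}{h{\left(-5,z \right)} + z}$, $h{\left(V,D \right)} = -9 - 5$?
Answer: $- \frac{3712}{27796668861587} \approx -1.3354 \cdot 10^{-10}$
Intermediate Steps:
$M = - \frac{251}{8}$ ($M = - \frac{3}{8} - 31 = - \frac{251}{8} \approx -31.375$)
$h{\left(V,D \right)} = -14$
$m{\left(z \right)} = - \frac{2707}{8 \left(-14 + z\right)}$ ($m{\left(z \right)} = \frac{- \frac{251}{8} - 307}{-14 + z} = - \frac{2707}{8 \left(-14 + z\right)}$)
$B = - \frac{27796668861587}{3712}$ ($B = - \frac{2707}{-112 + 8 \cdot 478} - \left(214870 + 201310\right) \left(-164408 + 182401\right) = - \frac{2707}{-112 + 3824} - 416180 \cdot 17993 = - \frac{2707}{3712} - 7488326740 = - \frac{27796668861587}{3712} \approx -7.4883 \cdot 10^{9}$)
$\frac{1}{B} = \frac{1}{- \frac{27796668861587}{3712}} = - \frac{3712}{27796668861587}$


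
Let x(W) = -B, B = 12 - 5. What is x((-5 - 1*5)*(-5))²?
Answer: 49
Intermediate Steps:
B = 7
x(W) = -7 (x(W) = -1*7 = -7)
x((-5 - 1*5)*(-5))² = (-7)² = 49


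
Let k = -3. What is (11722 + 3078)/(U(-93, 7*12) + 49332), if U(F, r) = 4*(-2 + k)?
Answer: 925/3082 ≈ 0.30013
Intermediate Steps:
U(F, r) = -20 (U(F, r) = 4*(-2 - 3) = 4*(-5) = -20)
(11722 + 3078)/(U(-93, 7*12) + 49332) = (11722 + 3078)/(-20 + 49332) = 14800/49312 = 14800*(1/49312) = 925/3082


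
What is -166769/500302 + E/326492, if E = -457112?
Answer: -70785698043/40836150146 ≈ -1.7334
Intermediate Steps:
-166769/500302 + E/326492 = -166769/500302 - 457112/326492 = -166769*1/500302 - 457112*1/326492 = -166769/500302 - 114278/81623 = -70785698043/40836150146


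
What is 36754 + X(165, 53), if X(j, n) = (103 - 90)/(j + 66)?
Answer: 8490187/231 ≈ 36754.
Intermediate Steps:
X(j, n) = 13/(66 + j)
36754 + X(165, 53) = 36754 + 13/(66 + 165) = 36754 + 13/231 = 8490187/231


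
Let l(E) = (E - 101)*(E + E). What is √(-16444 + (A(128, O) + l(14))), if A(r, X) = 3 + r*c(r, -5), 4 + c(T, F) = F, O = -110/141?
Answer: I*√20029 ≈ 141.52*I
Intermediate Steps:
O = -110/141 (O = -110*1/141 = -110/141 ≈ -0.78014)
c(T, F) = -4 + F
l(E) = 2*E*(-101 + E) (l(E) = (-101 + E)*(2*E) = 2*E*(-101 + E))
A(r, X) = 3 - 9*r (A(r, X) = 3 + r*(-4 - 5) = 3 + r*(-9) = 3 - 9*r)
√(-16444 + (A(128, O) + l(14))) = √(-16444 + ((3 - 9*128) + 2*14*(-101 + 14))) = √(-16444 + ((3 - 1152) + 2*14*(-87))) = √(-16444 + (-1149 - 2436)) = √(-16444 - 3585) = √(-20029) = I*√20029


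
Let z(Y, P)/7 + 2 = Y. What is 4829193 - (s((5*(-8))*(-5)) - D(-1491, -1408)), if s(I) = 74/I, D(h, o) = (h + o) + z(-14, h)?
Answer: 482618163/100 ≈ 4.8262e+6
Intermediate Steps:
z(Y, P) = -14 + 7*Y
D(h, o) = -112 + h + o (D(h, o) = (h + o) + (-14 + 7*(-14)) = (h + o) + (-14 - 98) = (h + o) - 112 = -112 + h + o)
4829193 - (s((5*(-8))*(-5)) - D(-1491, -1408)) = 4829193 - (74/(((5*(-8))*(-5))) - (-112 - 1491 - 1408)) = 4829193 - (74/((-40*(-5))) - 1*(-3011)) = 4829193 - (74/200 + 3011) = 4829193 - (74*(1/200) + 3011) = 4829193 - (37/100 + 3011) = 4829193 - 1*301137/100 = 4829193 - 301137/100 = 482618163/100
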